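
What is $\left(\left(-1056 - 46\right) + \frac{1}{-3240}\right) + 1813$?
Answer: $\frac{2303639}{3240} \approx 711.0$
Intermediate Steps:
$\left(\left(-1056 - 46\right) + \frac{1}{-3240}\right) + 1813 = \left(\left(-1056 - 46\right) - \frac{1}{3240}\right) + 1813 = \left(-1102 - \frac{1}{3240}\right) + 1813 = - \frac{3570481}{3240} + 1813 = \frac{2303639}{3240}$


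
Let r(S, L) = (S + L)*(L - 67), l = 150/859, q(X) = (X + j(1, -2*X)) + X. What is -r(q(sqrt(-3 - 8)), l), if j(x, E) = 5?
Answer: 255156335/737881 + 114806*I*sqrt(11)/859 ≈ 345.8 + 443.27*I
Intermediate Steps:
q(X) = 5 + 2*X (q(X) = (X + 5) + X = (5 + X) + X = 5 + 2*X)
l = 150/859 (l = 150*(1/859) = 150/859 ≈ 0.17462)
r(S, L) = (-67 + L)*(L + S) (r(S, L) = (L + S)*(-67 + L) = (-67 + L)*(L + S))
-r(q(sqrt(-3 - 8)), l) = -((150/859)**2 - 67*150/859 - 67*(5 + 2*sqrt(-3 - 8)) + 150*(5 + 2*sqrt(-3 - 8))/859) = -(22500/737881 - 10050/859 - 67*(5 + 2*sqrt(-11)) + 150*(5 + 2*sqrt(-11))/859) = -(22500/737881 - 10050/859 - 67*(5 + 2*(I*sqrt(11))) + 150*(5 + 2*(I*sqrt(11)))/859) = -(22500/737881 - 10050/859 - 67*(5 + 2*I*sqrt(11)) + 150*(5 + 2*I*sqrt(11))/859) = -(22500/737881 - 10050/859 + (-335 - 134*I*sqrt(11)) + (750/859 + 300*I*sqrt(11)/859)) = -(-255156335/737881 - 114806*I*sqrt(11)/859) = 255156335/737881 + 114806*I*sqrt(11)/859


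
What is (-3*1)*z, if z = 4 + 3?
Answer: -21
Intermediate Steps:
z = 7
(-3*1)*z = -3*1*7 = -3*7 = -21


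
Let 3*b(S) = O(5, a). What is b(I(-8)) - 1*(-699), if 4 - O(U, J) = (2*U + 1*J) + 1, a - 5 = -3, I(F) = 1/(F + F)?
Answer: 696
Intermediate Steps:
I(F) = 1/(2*F)
a = 2 (a = 5 - 3 = 2)
O(U, J) = 3 - J - 2*U (O(U, J) = 4 - ((2*U + 1*J) + 1) = 4 - ((2*U + J) + 1) = 4 - ((J + 2*U) + 1) = 4 - (1 + J + 2*U) = 4 + (-1 - J - 2*U) = 3 - J - 2*U)
b(S) = -3 (b(S) = (3 - 1*2 - 2*5)/3 = (3 - 2 - 10)/3 = (⅓)*(-9) = -3)
b(I(-8)) - 1*(-699) = -3 - 1*(-699) = -3 + 699 = 696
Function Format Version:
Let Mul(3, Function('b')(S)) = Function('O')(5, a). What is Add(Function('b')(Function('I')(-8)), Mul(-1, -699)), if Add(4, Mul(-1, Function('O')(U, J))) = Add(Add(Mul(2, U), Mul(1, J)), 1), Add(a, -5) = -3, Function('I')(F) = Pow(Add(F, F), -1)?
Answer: 696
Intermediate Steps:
Function('I')(F) = Mul(Rational(1, 2), Pow(F, -1)) (Function('I')(F) = Pow(Mul(2, F), -1) = Mul(Rational(1, 2), Pow(F, -1)))
a = 2 (a = Add(5, -3) = 2)
Function('O')(U, J) = Add(3, Mul(-1, J), Mul(-2, U)) (Function('O')(U, J) = Add(4, Mul(-1, Add(Add(Mul(2, U), Mul(1, J)), 1))) = Add(4, Mul(-1, Add(Add(Mul(2, U), J), 1))) = Add(4, Mul(-1, Add(Add(J, Mul(2, U)), 1))) = Add(4, Mul(-1, Add(1, J, Mul(2, U)))) = Add(4, Add(-1, Mul(-1, J), Mul(-2, U))) = Add(3, Mul(-1, J), Mul(-2, U)))
Function('b')(S) = -3 (Function('b')(S) = Mul(Rational(1, 3), Add(3, Mul(-1, 2), Mul(-2, 5))) = Mul(Rational(1, 3), Add(3, -2, -10)) = Mul(Rational(1, 3), -9) = -3)
Add(Function('b')(Function('I')(-8)), Mul(-1, -699)) = Add(-3, Mul(-1, -699)) = Add(-3, 699) = 696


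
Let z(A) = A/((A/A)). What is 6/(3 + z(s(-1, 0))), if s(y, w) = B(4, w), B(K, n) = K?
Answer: 6/7 ≈ 0.85714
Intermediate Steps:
s(y, w) = 4
z(A) = A (z(A) = A/1 = A*1 = A)
6/(3 + z(s(-1, 0))) = 6/(3 + 4) = 6/7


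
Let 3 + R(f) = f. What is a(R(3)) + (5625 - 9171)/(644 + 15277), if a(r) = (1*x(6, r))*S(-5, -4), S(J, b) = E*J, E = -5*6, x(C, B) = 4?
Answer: 1061006/1769 ≈ 599.78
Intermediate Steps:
E = -30
R(f) = -3 + f
S(J, b) = -30*J
a(r) = 600 (a(r) = (1*4)*(-30*(-5)) = 4*150 = 600)
a(R(3)) + (5625 - 9171)/(644 + 15277) = 600 + (5625 - 9171)/(644 + 15277) = 600 - 3546/15921 = 600 - 3546*1/15921 = 600 - 394/1769 = 1061006/1769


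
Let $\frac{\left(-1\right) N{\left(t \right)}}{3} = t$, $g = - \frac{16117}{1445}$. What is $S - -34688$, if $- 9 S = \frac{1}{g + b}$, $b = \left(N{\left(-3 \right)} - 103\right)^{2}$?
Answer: $\frac{3981042099931}{114767127} \approx 34688.0$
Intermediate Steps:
$g = - \frac{16117}{1445}$ ($g = \left(-16117\right) \frac{1}{1445} = - \frac{16117}{1445} \approx -11.154$)
$N{\left(t \right)} = - 3 t$
$b = 8836$ ($b = \left(\left(-3\right) \left(-3\right) - 103\right)^{2} = \left(9 - 103\right)^{2} = \left(-94\right)^{2} = 8836$)
$S = - \frac{1445}{114767127}$ ($S = - \frac{1}{9 \left(- \frac{16117}{1445} + 8836\right)} = - \frac{1}{9 \cdot \frac{12751903}{1445}} = \left(- \frac{1}{9}\right) \frac{1445}{12751903} = - \frac{1445}{114767127} \approx -1.2591 \cdot 10^{-5}$)
$S - -34688 = - \frac{1445}{114767127} - -34688 = - \frac{1445}{114767127} + 34688 = \frac{3981042099931}{114767127}$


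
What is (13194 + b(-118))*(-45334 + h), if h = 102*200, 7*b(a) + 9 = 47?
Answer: -329114552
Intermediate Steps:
b(a) = 38/7 (b(a) = -9/7 + (⅐)*47 = -9/7 + 47/7 = 38/7)
h = 20400
(13194 + b(-118))*(-45334 + h) = (13194 + 38/7)*(-45334 + 20400) = (92396/7)*(-24934) = -329114552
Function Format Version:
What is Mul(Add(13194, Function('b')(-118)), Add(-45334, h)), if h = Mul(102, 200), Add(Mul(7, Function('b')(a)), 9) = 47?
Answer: -329114552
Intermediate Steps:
Function('b')(a) = Rational(38, 7) (Function('b')(a) = Add(Rational(-9, 7), Mul(Rational(1, 7), 47)) = Add(Rational(-9, 7), Rational(47, 7)) = Rational(38, 7))
h = 20400
Mul(Add(13194, Function('b')(-118)), Add(-45334, h)) = Mul(Add(13194, Rational(38, 7)), Add(-45334, 20400)) = Mul(Rational(92396, 7), -24934) = -329114552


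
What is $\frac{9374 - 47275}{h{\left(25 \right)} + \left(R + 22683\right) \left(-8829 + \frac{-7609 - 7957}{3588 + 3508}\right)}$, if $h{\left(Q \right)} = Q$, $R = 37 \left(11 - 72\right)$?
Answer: $\frac{67236374}{320004650625} \approx 0.00021011$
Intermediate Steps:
$R = -2257$ ($R = 37 \left(-61\right) = -2257$)
$\frac{9374 - 47275}{h{\left(25 \right)} + \left(R + 22683\right) \left(-8829 + \frac{-7609 - 7957}{3588 + 3508}\right)} = \frac{9374 - 47275}{25 + \left(-2257 + 22683\right) \left(-8829 + \frac{-7609 - 7957}{3588 + 3508}\right)} = - \frac{37901}{25 + 20426 \left(-8829 - \frac{15566}{7096}\right)} = - \frac{37901}{25 + 20426 \left(-8829 - \frac{7783}{3548}\right)} = - \frac{37901}{25 + 20426 \left(- \frac{31333075}{3548}\right)} = - \frac{37901}{25 - \frac{320004694975}{1774}} = - \frac{37901}{- \frac{320004650625}{1774}} = \left(-37901\right) \left(- \frac{1774}{320004650625}\right) = \frac{67236374}{320004650625}$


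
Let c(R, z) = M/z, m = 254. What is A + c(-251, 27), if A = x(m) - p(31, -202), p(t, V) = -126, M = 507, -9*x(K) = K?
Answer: 1049/9 ≈ 116.56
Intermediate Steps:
x(K) = -K/9
c(R, z) = 507/z
A = 880/9 (A = -1/9*254 - 1*(-126) = -254/9 + 126 = 880/9 ≈ 97.778)
A + c(-251, 27) = 880/9 + 507/27 = 880/9 + 507*(1/27) = 880/9 + 169/9 = 1049/9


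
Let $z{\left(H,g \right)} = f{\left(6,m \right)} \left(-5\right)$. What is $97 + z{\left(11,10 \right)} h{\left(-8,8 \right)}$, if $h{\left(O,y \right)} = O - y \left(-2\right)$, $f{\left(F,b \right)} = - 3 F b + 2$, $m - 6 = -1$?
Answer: $3617$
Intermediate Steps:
$m = 5$ ($m = 6 - 1 = 5$)
$f{\left(F,b \right)} = 2 - 3 F b$ ($f{\left(F,b \right)} = - 3 F b + 2 = 2 - 3 F b$)
$h{\left(O,y \right)} = O + 2 y$ ($h{\left(O,y \right)} = O - - 2 y = O + 2 y$)
$z{\left(H,g \right)} = 440$ ($z{\left(H,g \right)} = \left(2 - 18 \cdot 5\right) \left(-5\right) = \left(2 - 90\right) \left(-5\right) = \left(-88\right) \left(-5\right) = 440$)
$97 + z{\left(11,10 \right)} h{\left(-8,8 \right)} = 97 + 440 \left(-8 + 2 \cdot 8\right) = 97 + 440 \left(-8 + 16\right) = 97 + 440 \cdot 8 = 97 + 3520 = 3617$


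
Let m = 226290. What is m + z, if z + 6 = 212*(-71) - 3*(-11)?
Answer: 211265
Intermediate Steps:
z = -15025 (z = -6 + (212*(-71) - 3*(-11)) = -6 + (-15052 + 33) = -6 - 15019 = -15025)
m + z = 226290 - 15025 = 211265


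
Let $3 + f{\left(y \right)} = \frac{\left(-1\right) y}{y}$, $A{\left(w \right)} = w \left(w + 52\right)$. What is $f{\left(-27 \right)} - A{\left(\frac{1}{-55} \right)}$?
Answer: $- \frac{9241}{3025} \approx -3.0549$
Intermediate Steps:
$A{\left(w \right)} = w \left(52 + w\right)$
$f{\left(y \right)} = -4$ ($f{\left(y \right)} = -3 + \frac{\left(-1\right) y}{y} = -3 - 1 = -4$)
$f{\left(-27 \right)} - A{\left(\frac{1}{-55} \right)} = -4 - \frac{52 + \frac{1}{-55}}{-55} = -4 - - \frac{52 - \frac{1}{55}}{55} = -4 - \left(- \frac{1}{55}\right) \frac{2859}{55} = -4 - - \frac{2859}{3025} = -4 + \frac{2859}{3025} = - \frac{9241}{3025}$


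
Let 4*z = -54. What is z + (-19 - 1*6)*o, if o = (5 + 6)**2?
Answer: -6077/2 ≈ -3038.5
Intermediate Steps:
z = -27/2 (z = (1/4)*(-54) = -27/2 ≈ -13.500)
o = 121 (o = 11**2 = 121)
z + (-19 - 1*6)*o = -27/2 + (-19 - 1*6)*121 = -27/2 + (-19 - 6)*121 = -27/2 - 25*121 = -27/2 - 3025 = -6077/2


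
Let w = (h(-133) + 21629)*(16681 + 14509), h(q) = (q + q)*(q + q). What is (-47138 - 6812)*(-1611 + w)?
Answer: -155456198779050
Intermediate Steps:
h(q) = 4*q² (h(q) = (2*q)*(2*q) = 4*q²)
w = 2881488150 (w = (4*(-133)² + 21629)*(16681 + 14509) = (4*17689 + 21629)*31190 = (70756 + 21629)*31190 = 92385*31190 = 2881488150)
(-47138 - 6812)*(-1611 + w) = (-47138 - 6812)*(-1611 + 2881488150) = -53950*2881486539 = -155456198779050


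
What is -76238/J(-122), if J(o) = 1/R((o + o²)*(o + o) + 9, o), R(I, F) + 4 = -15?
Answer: 1448522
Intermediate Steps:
R(I, F) = -19 (R(I, F) = -4 - 15 = -19)
J(o) = -1/19 (J(o) = 1/(-19) = -1/19)
-76238/J(-122) = -76238/(-1/19) = -76238*(-19) = 1448522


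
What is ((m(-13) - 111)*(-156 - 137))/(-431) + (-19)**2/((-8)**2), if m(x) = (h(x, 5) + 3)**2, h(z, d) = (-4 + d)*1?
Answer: -1625849/27584 ≈ -58.942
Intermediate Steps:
h(z, d) = -4 + d
m(x) = 16 (m(x) = ((-4 + 5) + 3)**2 = (1 + 3)**2 = 4**2 = 16)
((m(-13) - 111)*(-156 - 137))/(-431) + (-19)**2/((-8)**2) = ((16 - 111)*(-156 - 137))/(-431) + (-19)**2/((-8)**2) = -95*(-293)*(-1/431) + 361/64 = 27835*(-1/431) + 361*(1/64) = -27835/431 + 361/64 = -1625849/27584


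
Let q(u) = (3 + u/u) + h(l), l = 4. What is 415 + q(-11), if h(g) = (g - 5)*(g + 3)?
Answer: 412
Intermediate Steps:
h(g) = (-5 + g)*(3 + g)
q(u) = -3 (q(u) = (3 + u/u) + (-15 + 4² - 2*4) = (3 + 1) + (-15 + 16 - 8) = 4 - 7 = -3)
415 + q(-11) = 415 - 3 = 412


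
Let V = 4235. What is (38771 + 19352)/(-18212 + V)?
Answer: -58123/13977 ≈ -4.1585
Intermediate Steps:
(38771 + 19352)/(-18212 + V) = (38771 + 19352)/(-18212 + 4235) = 58123/(-13977) = 58123*(-1/13977) = -58123/13977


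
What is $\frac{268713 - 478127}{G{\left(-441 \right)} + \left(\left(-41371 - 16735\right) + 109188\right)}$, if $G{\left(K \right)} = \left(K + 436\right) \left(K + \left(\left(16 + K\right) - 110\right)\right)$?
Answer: $- \frac{104707}{27981} \approx -3.7421$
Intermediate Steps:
$G{\left(K \right)} = \left(-94 + 2 K\right) \left(436 + K\right)$ ($G{\left(K \right)} = \left(436 + K\right) \left(K + \left(-94 + K\right)\right) = \left(436 + K\right) \left(-94 + 2 K\right) = \left(-94 + 2 K\right) \left(436 + K\right)$)
$\frac{268713 - 478127}{G{\left(-441 \right)} + \left(\left(-41371 - 16735\right) + 109188\right)} = \frac{268713 - 478127}{\left(-40984 + 2 \left(-441\right)^{2} + 778 \left(-441\right)\right) + \left(\left(-41371 - 16735\right) + 109188\right)} = - \frac{209414}{\left(-40984 + 2 \cdot 194481 - 343098\right) + \left(\left(-41371 - 16735\right) + 109188\right)} = - \frac{209414}{\left(-40984 + 388962 - 343098\right) + \left(-58106 + 109188\right)} = - \frac{209414}{4880 + 51082} = - \frac{209414}{55962} = \left(-209414\right) \frac{1}{55962} = - \frac{104707}{27981}$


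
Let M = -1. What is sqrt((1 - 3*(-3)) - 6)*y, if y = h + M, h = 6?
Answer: 10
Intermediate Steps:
y = 5 (y = 6 - 1 = 5)
sqrt((1 - 3*(-3)) - 6)*y = sqrt((1 - 3*(-3)) - 6)*5 = sqrt((1 + 9) - 6)*5 = sqrt(10 - 6)*5 = sqrt(4)*5 = 2*5 = 10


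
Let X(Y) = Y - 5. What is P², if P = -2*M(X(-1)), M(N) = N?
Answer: 144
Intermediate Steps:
X(Y) = -5 + Y
P = 12 (P = -2*(-5 - 1) = -2*(-6) = 12)
P² = 12² = 144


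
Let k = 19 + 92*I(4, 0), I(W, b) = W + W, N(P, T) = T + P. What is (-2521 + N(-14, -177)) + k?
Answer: -1957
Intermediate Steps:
N(P, T) = P + T
I(W, b) = 2*W
k = 755 (k = 19 + 92*(2*4) = 19 + 92*8 = 19 + 736 = 755)
(-2521 + N(-14, -177)) + k = (-2521 + (-14 - 177)) + 755 = (-2521 - 191) + 755 = -2712 + 755 = -1957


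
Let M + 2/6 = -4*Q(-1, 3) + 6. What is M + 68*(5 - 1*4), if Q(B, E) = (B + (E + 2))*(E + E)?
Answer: -67/3 ≈ -22.333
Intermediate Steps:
Q(B, E) = 2*E*(2 + B + E) (Q(B, E) = (B + (2 + E))*(2*E) = (2 + B + E)*(2*E) = 2*E*(2 + B + E))
M = -271/3 (M = -⅓ + (-8*3*(2 - 1 + 3) + 6) = -⅓ + (-8*3*4 + 6) = -⅓ + (-4*24 + 6) = -⅓ + (-96 + 6) = -⅓ - 90 = -271/3 ≈ -90.333)
M + 68*(5 - 1*4) = -271/3 + 68*(5 - 1*4) = -271/3 + 68*(5 - 4) = -271/3 + 68*1 = -271/3 + 68 = -67/3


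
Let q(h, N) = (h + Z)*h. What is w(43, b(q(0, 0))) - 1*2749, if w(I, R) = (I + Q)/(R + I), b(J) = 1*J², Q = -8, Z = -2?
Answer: -118172/43 ≈ -2748.2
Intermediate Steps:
q(h, N) = h*(-2 + h) (q(h, N) = (h - 2)*h = (-2 + h)*h = h*(-2 + h))
b(J) = J²
w(I, R) = (-8 + I)/(I + R) (w(I, R) = (I - 8)/(R + I) = (-8 + I)/(I + R))
w(43, b(q(0, 0))) - 1*2749 = (-8 + 43)/(43 + (0*(-2 + 0))²) - 1*2749 = 35/(43 + (0*(-2))²) - 2749 = 35/(43 + 0²) - 2749 = 35/(43 + 0) - 2749 = 35/43 - 2749 = -118172/43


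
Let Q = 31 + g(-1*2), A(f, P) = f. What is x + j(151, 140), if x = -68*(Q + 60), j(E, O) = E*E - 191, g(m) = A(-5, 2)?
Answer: 16762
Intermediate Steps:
g(m) = -5
j(E, O) = -191 + E² (j(E, O) = E² - 191 = -191 + E²)
Q = 26 (Q = 31 - 5 = 26)
x = -5848 (x = -68*(26 + 60) = -68*86 = -5848)
x + j(151, 140) = -5848 + (-191 + 151²) = -5848 + (-191 + 22801) = -5848 + 22610 = 16762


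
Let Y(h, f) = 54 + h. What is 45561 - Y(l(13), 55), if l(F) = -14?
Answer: 45521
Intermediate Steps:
45561 - Y(l(13), 55) = 45561 - (54 - 14) = 45561 - 1*40 = 45561 - 40 = 45521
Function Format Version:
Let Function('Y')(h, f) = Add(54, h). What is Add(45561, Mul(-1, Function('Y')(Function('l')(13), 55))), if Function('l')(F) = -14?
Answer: 45521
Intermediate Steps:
Add(45561, Mul(-1, Function('Y')(Function('l')(13), 55))) = Add(45561, Mul(-1, Add(54, -14))) = Add(45561, Mul(-1, 40)) = Add(45561, -40) = 45521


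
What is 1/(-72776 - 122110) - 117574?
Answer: -22913526565/194886 ≈ -1.1757e+5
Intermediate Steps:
1/(-72776 - 122110) - 117574 = 1/(-194886) - 117574 = -1/194886 - 117574 = -22913526565/194886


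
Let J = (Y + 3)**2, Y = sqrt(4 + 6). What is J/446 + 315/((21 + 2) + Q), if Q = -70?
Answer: -139597/20962 + 3*sqrt(10)/223 ≈ -6.6170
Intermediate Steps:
Y = sqrt(10) ≈ 3.1623
J = (3 + sqrt(10))**2 (J = (sqrt(10) + 3)**2 = (3 + sqrt(10))**2 ≈ 37.974)
J/446 + 315/((21 + 2) + Q) = (3 + sqrt(10))**2/446 + 315/((21 + 2) - 70) = (3 + sqrt(10))**2*(1/446) + 315/(23 - 70) = (3 + sqrt(10))**2/446 + 315/(-47) = (3 + sqrt(10))**2/446 + 315*(-1/47) = (3 + sqrt(10))**2/446 - 315/47 = -315/47 + (3 + sqrt(10))**2/446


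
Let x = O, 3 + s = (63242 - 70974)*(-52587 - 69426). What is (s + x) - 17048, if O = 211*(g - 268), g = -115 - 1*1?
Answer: 943306441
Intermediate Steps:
g = -116 (g = -115 - 1 = -116)
s = 943404513 (s = -3 + (63242 - 70974)*(-52587 - 69426) = -3 - 7732*(-122013) = -3 + 943404516 = 943404513)
O = -81024 (O = 211*(-116 - 268) = 211*(-384) = -81024)
x = -81024
(s + x) - 17048 = (943404513 - 81024) - 17048 = 943323489 - 17048 = 943306441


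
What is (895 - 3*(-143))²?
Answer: 1752976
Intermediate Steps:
(895 - 3*(-143))² = (895 + 429)² = 1324² = 1752976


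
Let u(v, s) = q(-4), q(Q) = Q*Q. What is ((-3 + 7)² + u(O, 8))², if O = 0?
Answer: 1024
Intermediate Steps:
q(Q) = Q²
u(v, s) = 16 (u(v, s) = (-4)² = 16)
((-3 + 7)² + u(O, 8))² = ((-3 + 7)² + 16)² = (4² + 16)² = (16 + 16)² = 32² = 1024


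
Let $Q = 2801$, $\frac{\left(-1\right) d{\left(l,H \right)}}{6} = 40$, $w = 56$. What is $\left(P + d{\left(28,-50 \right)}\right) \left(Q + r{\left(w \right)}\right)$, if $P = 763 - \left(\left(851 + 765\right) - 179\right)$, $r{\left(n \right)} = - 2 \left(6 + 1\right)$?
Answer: $-2547318$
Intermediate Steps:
$d{\left(l,H \right)} = -240$ ($d{\left(l,H \right)} = \left(-6\right) 40 = -240$)
$r{\left(n \right)} = -14$ ($r{\left(n \right)} = \left(-2\right) 7 = -14$)
$P = -674$ ($P = 763 - \left(1616 - 179\right) = 763 - 1437 = -674$)
$\left(P + d{\left(28,-50 \right)}\right) \left(Q + r{\left(w \right)}\right) = \left(-674 - 240\right) \left(2801 - 14\right) = \left(-914\right) 2787 = -2547318$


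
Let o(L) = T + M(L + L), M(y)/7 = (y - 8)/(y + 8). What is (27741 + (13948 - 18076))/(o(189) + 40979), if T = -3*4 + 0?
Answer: 4557309/7907926 ≈ 0.57630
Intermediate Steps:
T = -12 (T = -12 + 0 = -12)
M(y) = 7*(-8 + y)/(8 + y) (M(y) = 7*((y - 8)/(y + 8)) = 7*((-8 + y)/(8 + y)) = 7*(-8 + y)/(8 + y))
o(L) = -12 + 7*(-8 + 2*L)/(8 + 2*L) (o(L) = -12 + 7*(-8 + (L + L))/(8 + (L + L)) = -12 + 7*(-8 + 2*L)/(8 + 2*L))
(27741 + (13948 - 18076))/(o(189) + 40979) = (27741 + (13948 - 18076))/((-76 - 5*189)/(4 + 189) + 40979) = (27741 - 4128)/((-76 - 945)/193 + 40979) = 23613/((1/193)*(-1021) + 40979) = 23613/(-1021/193 + 40979) = 23613/(7907926/193) = 23613*(193/7907926) = 4557309/7907926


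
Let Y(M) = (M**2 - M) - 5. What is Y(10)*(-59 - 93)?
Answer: -12920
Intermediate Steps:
Y(M) = -5 + M**2 - M
Y(10)*(-59 - 93) = (-5 + 10**2 - 1*10)*(-59 - 93) = (-5 + 100 - 10)*(-152) = 85*(-152) = -12920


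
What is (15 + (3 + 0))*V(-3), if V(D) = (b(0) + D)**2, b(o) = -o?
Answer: 162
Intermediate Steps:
V(D) = D**2 (V(D) = (-1*0 + D)**2 = (0 + D)**2 = D**2)
(15 + (3 + 0))*V(-3) = (15 + (3 + 0))*(-3)**2 = (15 + 3)*9 = 18*9 = 162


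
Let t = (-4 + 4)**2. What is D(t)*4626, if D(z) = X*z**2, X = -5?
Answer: 0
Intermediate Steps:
t = 0 (t = 0**2 = 0)
D(z) = -5*z**2
D(t)*4626 = -5*0**2*4626 = -5*0*4626 = 0*4626 = 0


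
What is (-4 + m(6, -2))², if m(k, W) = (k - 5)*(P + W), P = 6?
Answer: 0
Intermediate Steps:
m(k, W) = (-5 + k)*(6 + W) (m(k, W) = (k - 5)*(6 + W) = (-5 + k)*(6 + W))
(-4 + m(6, -2))² = (-4 + (-30 - 5*(-2) + 6*6 - 2*6))² = (-4 + (-30 + 10 + 36 - 12))² = (-4 + 4)² = 0² = 0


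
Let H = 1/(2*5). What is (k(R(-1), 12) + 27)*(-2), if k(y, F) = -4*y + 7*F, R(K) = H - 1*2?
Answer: -1186/5 ≈ -237.20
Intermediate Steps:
H = ⅒ (H = 1/10 = ⅒ ≈ 0.10000)
R(K) = -19/10 (R(K) = ⅒ - 1*2 = ⅒ - 2 = -19/10)
(k(R(-1), 12) + 27)*(-2) = ((-4*(-19/10) + 7*12) + 27)*(-2) = ((38/5 + 84) + 27)*(-2) = (458/5 + 27)*(-2) = (593/5)*(-2) = -1186/5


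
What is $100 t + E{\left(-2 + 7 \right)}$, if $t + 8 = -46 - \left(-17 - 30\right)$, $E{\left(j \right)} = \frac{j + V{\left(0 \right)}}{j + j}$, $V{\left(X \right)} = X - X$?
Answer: $- \frac{1399}{2} \approx -699.5$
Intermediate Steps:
$V{\left(X \right)} = 0$
$E{\left(j \right)} = \frac{1}{2}$ ($E{\left(j \right)} = \frac{j + 0}{j + j} = \frac{j}{2 j} = j \frac{1}{2 j} = \frac{1}{2}$)
$t = -7$ ($t = -8 - -1 = -8 + \left(-46 + 47\right) = -8 + 1 = -7$)
$100 t + E{\left(-2 + 7 \right)} = 100 \left(-7\right) + \frac{1}{2} = -700 + \frac{1}{2} = - \frac{1399}{2}$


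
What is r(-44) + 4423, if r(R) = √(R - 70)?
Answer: 4423 + I*√114 ≈ 4423.0 + 10.677*I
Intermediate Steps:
r(R) = √(-70 + R)
r(-44) + 4423 = √(-70 - 44) + 4423 = √(-114) + 4423 = I*√114 + 4423 = 4423 + I*√114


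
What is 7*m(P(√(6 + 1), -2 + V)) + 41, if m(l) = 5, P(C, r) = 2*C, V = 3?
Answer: 76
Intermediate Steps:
7*m(P(√(6 + 1), -2 + V)) + 41 = 7*5 + 41 = 35 + 41 = 76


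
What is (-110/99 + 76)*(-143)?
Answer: -96382/9 ≈ -10709.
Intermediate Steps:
(-110/99 + 76)*(-143) = (-110*1/99 + 76)*(-143) = (-10/9 + 76)*(-143) = (674/9)*(-143) = -96382/9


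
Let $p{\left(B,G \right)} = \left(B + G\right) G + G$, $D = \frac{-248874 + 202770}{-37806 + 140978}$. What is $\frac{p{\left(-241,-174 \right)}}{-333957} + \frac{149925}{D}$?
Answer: $- \frac{143490859329929}{427687598} \approx -3.355 \cdot 10^{5}$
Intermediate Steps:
$D = - \frac{11526}{25793}$ ($D = - \frac{46104}{103172} = \left(-46104\right) \frac{1}{103172} = - \frac{11526}{25793} \approx -0.44687$)
$p{\left(B,G \right)} = G + G \left(B + G\right)$ ($p{\left(B,G \right)} = G \left(B + G\right) + G = G + G \left(B + G\right)$)
$\frac{p{\left(-241,-174 \right)}}{-333957} + \frac{149925}{D} = \frac{\left(-174\right) \left(1 - 241 - 174\right)}{-333957} + \frac{149925}{- \frac{11526}{25793}} = \left(-174\right) \left(-414\right) \left(- \frac{1}{333957}\right) + 149925 \left(- \frac{25793}{11526}\right) = 72036 \left(- \frac{1}{333957}\right) - \frac{1289005175}{3842} = - \frac{24012}{111319} - \frac{1289005175}{3842} = - \frac{143490859329929}{427687598}$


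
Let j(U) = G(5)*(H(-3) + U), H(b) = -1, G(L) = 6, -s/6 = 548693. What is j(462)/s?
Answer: -461/548693 ≈ -0.00084018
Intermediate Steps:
s = -3292158 (s = -6*548693 = -3292158)
j(U) = -6 + 6*U (j(U) = 6*(-1 + U) = -6 + 6*U)
j(462)/s = (-6 + 6*462)/(-3292158) = (-6 + 2772)*(-1/3292158) = 2766*(-1/3292158) = -461/548693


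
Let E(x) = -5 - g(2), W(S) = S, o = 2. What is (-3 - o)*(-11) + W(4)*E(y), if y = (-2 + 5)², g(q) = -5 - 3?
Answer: 67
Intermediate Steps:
g(q) = -8
y = 9 (y = 3² = 9)
E(x) = 3 (E(x) = -5 - 1*(-8) = -5 + 8 = 3)
(-3 - o)*(-11) + W(4)*E(y) = (-3 - 1*2)*(-11) + 4*3 = (-3 - 2)*(-11) + 12 = -5*(-11) + 12 = 55 + 12 = 67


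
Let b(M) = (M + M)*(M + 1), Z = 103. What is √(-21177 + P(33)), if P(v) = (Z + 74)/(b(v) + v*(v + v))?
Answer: I*√46010672686/1474 ≈ 145.52*I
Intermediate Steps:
b(M) = 2*M*(1 + M) (b(M) = (2*M)*(1 + M) = 2*M*(1 + M))
P(v) = 177/(2*v² + 2*v*(1 + v)) (P(v) = (103 + 74)/(2*v*(1 + v) + v*(v + v)) = 177/(2*v*(1 + v) + v*(2*v)) = 177/(2*v*(1 + v) + 2*v²) = 177/(2*v² + 2*v*(1 + v)))
√(-21177 + P(33)) = √(-21177 + (177/2)/(33*(1 + 2*33))) = √(-21177 + (177/2)*(1/33)/(1 + 66)) = √(-21177 + (177/2)*(1/33)/67) = √(-21177 + (177/2)*(1/33)*(1/67)) = √(-21177 + 59/1474) = √(-31214839/1474) = I*√46010672686/1474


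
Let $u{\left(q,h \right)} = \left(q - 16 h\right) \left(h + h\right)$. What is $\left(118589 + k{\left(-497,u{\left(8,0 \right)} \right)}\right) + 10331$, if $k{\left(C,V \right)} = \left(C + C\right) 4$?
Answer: $124944$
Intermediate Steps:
$u{\left(q,h \right)} = 2 h \left(q - 16 h\right)$ ($u{\left(q,h \right)} = \left(q - 16 h\right) 2 h = 2 h \left(q - 16 h\right)$)
$k{\left(C,V \right)} = 8 C$ ($k{\left(C,V \right)} = 2 C 4 = 8 C$)
$\left(118589 + k{\left(-497,u{\left(8,0 \right)} \right)}\right) + 10331 = \left(118589 + 8 \left(-497\right)\right) + 10331 = \left(118589 - 3976\right) + 10331 = 114613 + 10331 = 124944$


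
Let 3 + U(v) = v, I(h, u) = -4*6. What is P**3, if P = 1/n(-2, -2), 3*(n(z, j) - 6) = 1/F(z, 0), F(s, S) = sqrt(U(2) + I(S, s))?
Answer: 2459463750/531637854301 + 82009125*I/531637854301 ≈ 0.0046262 + 0.00015426*I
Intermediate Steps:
I(h, u) = -24
U(v) = -3 + v
F(s, S) = 5*I (F(s, S) = sqrt((-3 + 2) - 24) = sqrt(-1 - 24) = sqrt(-25) = 5*I)
n(z, j) = 6 - I/15 (n(z, j) = 6 + 1/(3*((5*I))) = 6 + (-I/5)/3 = 6 - I/15)
P = 225*(6 + I/15)/8101 (P = 1/(6 - I/15) = 225*(6 + I/15)/8101 ≈ 0.16665 + 0.0018516*I)
P**3 = (1350/8101 + 15*I/8101)**3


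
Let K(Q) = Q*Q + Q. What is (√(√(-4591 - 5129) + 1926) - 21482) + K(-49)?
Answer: -19130 + 3*√(214 + 2*I*√30) ≈ -19086.0 + 1.1229*I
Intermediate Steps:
K(Q) = Q + Q² (K(Q) = Q² + Q = Q + Q²)
(√(√(-4591 - 5129) + 1926) - 21482) + K(-49) = (√(√(-4591 - 5129) + 1926) - 21482) - 49*(1 - 49) = (√(√(-9720) + 1926) - 21482) - 49*(-48) = (√(18*I*√30 + 1926) - 21482) + 2352 = (√(1926 + 18*I*√30) - 21482) + 2352 = (-21482 + √(1926 + 18*I*√30)) + 2352 = -19130 + √(1926 + 18*I*√30)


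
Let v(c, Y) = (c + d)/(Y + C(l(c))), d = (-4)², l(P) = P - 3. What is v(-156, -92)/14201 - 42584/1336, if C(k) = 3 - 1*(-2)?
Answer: -6576473921/206326329 ≈ -31.874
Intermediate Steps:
l(P) = -3 + P
C(k) = 5 (C(k) = 3 + 2 = 5)
d = 16
v(c, Y) = (16 + c)/(5 + Y) (v(c, Y) = (c + 16)/(Y + 5) = (16 + c)/(5 + Y))
v(-156, -92)/14201 - 42584/1336 = ((16 - 156)/(5 - 92))/14201 - 42584/1336 = (-140/(-87))*(1/14201) - 42584*1/1336 = -1/87*(-140)*(1/14201) - 5323/167 = (140/87)*(1/14201) - 5323/167 = 140/1235487 - 5323/167 = -6576473921/206326329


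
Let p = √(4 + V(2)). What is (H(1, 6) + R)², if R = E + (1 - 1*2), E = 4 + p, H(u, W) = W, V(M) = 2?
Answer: (9 + √6)² ≈ 131.09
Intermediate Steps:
p = √6 (p = √(4 + 2) = √6 ≈ 2.4495)
E = 4 + √6 ≈ 6.4495
R = 3 + √6 (R = (4 + √6) + (1 - 1*2) = (4 + √6) + (1 - 2) = (4 + √6) - 1 = 3 + √6 ≈ 5.4495)
(H(1, 6) + R)² = (6 + (3 + √6))² = (9 + √6)²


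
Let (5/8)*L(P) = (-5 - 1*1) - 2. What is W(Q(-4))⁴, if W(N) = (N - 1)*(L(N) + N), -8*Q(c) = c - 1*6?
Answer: 2847396321/40960000 ≈ 69.516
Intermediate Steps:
L(P) = -64/5 (L(P) = 8*((-5 - 1*1) - 2)/5 = 8*((-5 - 1) - 2)/5 = 8*(-6 - 2)/5 = (8/5)*(-8) = -64/5)
Q(c) = ¾ - c/8 (Q(c) = -(c - 1*6)/8 = -(c - 6)/8 = -(-6 + c)/8 = ¾ - c/8)
W(N) = (-1 + N)*(-64/5 + N) (W(N) = (N - 1)*(-64/5 + N) = (-1 + N)*(-64/5 + N))
W(Q(-4))⁴ = (64/5 + (¾ - ⅛*(-4))² - 69*(¾ - ⅛*(-4))/5)⁴ = (64/5 + (¾ + ½)² - 69*(¾ + ½)/5)⁴ = (64/5 + (5/4)² - 69/5*5/4)⁴ = (64/5 + 25/16 - 69/4)⁴ = (-231/80)⁴ = 2847396321/40960000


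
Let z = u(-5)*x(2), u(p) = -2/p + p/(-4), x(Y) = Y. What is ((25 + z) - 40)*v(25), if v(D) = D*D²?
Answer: -365625/2 ≈ -1.8281e+5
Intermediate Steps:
v(D) = D³
u(p) = -2/p - p/4 (u(p) = -2/p + p*(-¼) = -2/p - p/4)
z = 33/10 (z = (-2/(-5) - ¼*(-5))*2 = (-2*(-⅕) + 5/4)*2 = (⅖ + 5/4)*2 = (33/20)*2 = 33/10 ≈ 3.3000)
((25 + z) - 40)*v(25) = ((25 + 33/10) - 40)*25³ = (283/10 - 40)*15625 = -117/10*15625 = -365625/2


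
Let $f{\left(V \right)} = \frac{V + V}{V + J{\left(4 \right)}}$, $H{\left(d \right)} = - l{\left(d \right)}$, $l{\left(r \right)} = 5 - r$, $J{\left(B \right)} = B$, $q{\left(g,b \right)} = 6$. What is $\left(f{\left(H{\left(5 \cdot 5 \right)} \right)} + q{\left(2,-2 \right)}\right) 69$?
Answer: $529$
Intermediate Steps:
$H{\left(d \right)} = -5 + d$ ($H{\left(d \right)} = - (5 - d) = -5 + d$)
$f{\left(V \right)} = \frac{2 V}{4 + V}$ ($f{\left(V \right)} = \frac{V + V}{V + 4} = \frac{2 V}{4 + V}$)
$\left(f{\left(H{\left(5 \cdot 5 \right)} \right)} + q{\left(2,-2 \right)}\right) 69 = \left(\frac{2 \left(-5 + 5 \cdot 5\right)}{4 + \left(-5 + 5 \cdot 5\right)} + 6\right) 69 = \left(\frac{2 \left(-5 + 25\right)}{4 + \left(-5 + 25\right)} + 6\right) 69 = \left(2 \cdot 20 \frac{1}{4 + 20} + 6\right) 69 = \left(2 \cdot 20 \cdot \frac{1}{24} + 6\right) 69 = \left(\frac{5}{3} + 6\right) 69 = \frac{23}{3} \cdot 69 = 529$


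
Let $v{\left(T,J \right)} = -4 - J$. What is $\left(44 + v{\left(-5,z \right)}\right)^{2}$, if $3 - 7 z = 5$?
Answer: $\frac{79524}{49} \approx 1622.9$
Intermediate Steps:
$z = - \frac{2}{7}$ ($z = \frac{3}{7} - \frac{5}{7} = - \frac{2}{7} \approx -0.28571$)
$\left(44 + v{\left(-5,z \right)}\right)^{2} = \left(44 - \frac{26}{7}\right)^{2} = \left(\frac{282}{7}\right)^{2} = \frac{79524}{49}$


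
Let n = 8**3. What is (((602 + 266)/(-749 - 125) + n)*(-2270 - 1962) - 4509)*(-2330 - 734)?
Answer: 126159314504/19 ≈ 6.6400e+9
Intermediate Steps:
n = 512
(((602 + 266)/(-749 - 125) + n)*(-2270 - 1962) - 4509)*(-2330 - 734) = (((602 + 266)/(-749 - 125) + 512)*(-2270 - 1962) - 4509)*(-2330 - 734) = ((868/(-874) + 512)*(-4232) - 4509)*(-3064) = ((868*(-1/874) + 512)*(-4232) - 4509)*(-3064) = ((-434/437 + 512)*(-4232) - 4509)*(-3064) = ((223310/437)*(-4232) - 4509)*(-3064) = (-41089040/19 - 4509)*(-3064) = -41174711/19*(-3064) = 126159314504/19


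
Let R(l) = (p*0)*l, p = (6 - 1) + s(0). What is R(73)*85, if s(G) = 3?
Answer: 0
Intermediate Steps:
p = 8 (p = (6 - 1) + 3 = 5 + 3 = 8)
R(l) = 0 (R(l) = (8*0)*l = 0*l = 0)
R(73)*85 = 0*85 = 0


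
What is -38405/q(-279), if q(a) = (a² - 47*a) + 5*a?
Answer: -38405/89559 ≈ -0.42882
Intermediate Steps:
q(a) = a² - 42*a
-38405/q(-279) = -38405*(-1/(279*(-42 - 279))) = -38405/((-279*(-321))) = -38405/89559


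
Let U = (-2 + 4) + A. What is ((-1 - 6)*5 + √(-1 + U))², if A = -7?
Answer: (35 - I*√6)² ≈ 1219.0 - 171.46*I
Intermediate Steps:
U = -5 (U = (-2 + 4) - 7 = 2 - 7 = -5)
((-1 - 6)*5 + √(-1 + U))² = ((-1 - 6)*5 + √(-1 - 5))² = (-7*5 + √(-6))² = (-35 + I*√6)²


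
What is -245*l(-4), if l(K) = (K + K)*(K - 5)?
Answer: -17640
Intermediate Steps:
l(K) = 2*K*(-5 + K) (l(K) = (2*K)*(-5 + K) = 2*K*(-5 + K))
-245*l(-4) = -490*(-4)*(-5 - 4) = -490*(-4)*(-9) = -245*72 = -17640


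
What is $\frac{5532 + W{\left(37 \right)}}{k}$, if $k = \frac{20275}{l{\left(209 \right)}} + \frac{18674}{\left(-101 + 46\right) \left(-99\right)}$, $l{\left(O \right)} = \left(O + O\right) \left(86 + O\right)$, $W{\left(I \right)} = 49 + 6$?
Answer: $\frac{68204364030}{43874333} \approx 1554.5$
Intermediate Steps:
$W{\left(I \right)} = 55$
$l{\left(O \right)} = 2 O \left(86 + O\right)$
$k = \frac{43874333}{12207690}$ ($k = \frac{20275}{2 \cdot 209 \left(86 + 209\right)} + \frac{18674}{\left(-101 + 46\right) \left(-99\right)} = \frac{20275}{2 \cdot 209 \cdot 295} + \frac{18674}{\left(-55\right) \left(-99\right)} = \frac{20275}{123310} + \frac{18674}{5445} = 20275 \cdot \frac{1}{123310} + 18674 \cdot \frac{1}{5445} = \frac{4055}{24662} + \frac{18674}{5445} = \frac{43874333}{12207690} \approx 3.594$)
$\frac{5532 + W{\left(37 \right)}}{k} = \frac{5532 + 55}{\frac{43874333}{12207690}} = 5587 \cdot \frac{12207690}{43874333} = \frac{68204364030}{43874333}$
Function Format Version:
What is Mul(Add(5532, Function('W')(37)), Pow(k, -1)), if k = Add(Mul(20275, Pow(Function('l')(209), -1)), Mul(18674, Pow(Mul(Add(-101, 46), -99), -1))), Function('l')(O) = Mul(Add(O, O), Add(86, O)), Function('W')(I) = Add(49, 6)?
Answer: Rational(68204364030, 43874333) ≈ 1554.5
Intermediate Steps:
Function('W')(I) = 55
Function('l')(O) = Mul(2, O, Add(86, O)) (Function('l')(O) = Mul(Mul(2, O), Add(86, O)) = Mul(2, O, Add(86, O)))
k = Rational(43874333, 12207690) (k = Add(Mul(20275, Pow(Mul(2, 209, Add(86, 209)), -1)), Mul(18674, Pow(Mul(Add(-101, 46), -99), -1))) = Add(Mul(20275, Pow(Mul(2, 209, 295), -1)), Mul(18674, Pow(Mul(-55, -99), -1))) = Add(Mul(20275, Pow(123310, -1)), Mul(18674, Pow(5445, -1))) = Add(Mul(20275, Rational(1, 123310)), Mul(18674, Rational(1, 5445))) = Add(Rational(4055, 24662), Rational(18674, 5445)) = Rational(43874333, 12207690) ≈ 3.5940)
Mul(Add(5532, Function('W')(37)), Pow(k, -1)) = Mul(Add(5532, 55), Pow(Rational(43874333, 12207690), -1)) = Mul(5587, Rational(12207690, 43874333)) = Rational(68204364030, 43874333)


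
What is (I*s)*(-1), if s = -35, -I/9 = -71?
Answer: 22365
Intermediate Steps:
I = 639 (I = -9*(-71) = 639)
(I*s)*(-1) = (639*(-35))*(-1) = -22365*(-1) = 22365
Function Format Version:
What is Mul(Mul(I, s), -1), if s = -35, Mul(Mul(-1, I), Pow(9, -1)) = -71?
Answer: 22365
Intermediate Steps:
I = 639 (I = Mul(-9, -71) = 639)
Mul(Mul(I, s), -1) = Mul(Mul(639, -35), -1) = Mul(-22365, -1) = 22365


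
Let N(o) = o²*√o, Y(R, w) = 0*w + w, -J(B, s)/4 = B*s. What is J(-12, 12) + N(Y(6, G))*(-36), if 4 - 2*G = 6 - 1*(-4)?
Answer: 576 - 324*I*√3 ≈ 576.0 - 561.18*I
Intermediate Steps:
G = -3 (G = 2 - (6 - 1*(-4))/2 = 2 - (6 + 4)/2 = 2 - ½*10 = 2 - 5 = -3)
J(B, s) = -4*B*s
Y(R, w) = w (Y(R, w) = 0 + w = w)
N(o) = o^(5/2)
J(-12, 12) + N(Y(6, G))*(-36) = -4*(-12)*12 + (-3)^(5/2)*(-36) = 576 + (9*I*√3)*(-36) = 576 - 324*I*√3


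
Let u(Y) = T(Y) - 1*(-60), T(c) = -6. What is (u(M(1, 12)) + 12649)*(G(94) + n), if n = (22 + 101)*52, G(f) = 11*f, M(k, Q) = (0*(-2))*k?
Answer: 94383290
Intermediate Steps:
M(k, Q) = 0 (M(k, Q) = 0*k = 0)
u(Y) = 54 (u(Y) = -6 - 1*(-60) = -6 + 60 = 54)
n = 6396 (n = 123*52 = 6396)
(u(M(1, 12)) + 12649)*(G(94) + n) = (54 + 12649)*(11*94 + 6396) = 12703*(1034 + 6396) = 12703*7430 = 94383290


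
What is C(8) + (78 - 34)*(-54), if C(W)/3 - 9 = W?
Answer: -2325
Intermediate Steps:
C(W) = 27 + 3*W
C(8) + (78 - 34)*(-54) = (27 + 3*8) + (78 - 34)*(-54) = (27 + 24) + 44*(-54) = 51 - 2376 = -2325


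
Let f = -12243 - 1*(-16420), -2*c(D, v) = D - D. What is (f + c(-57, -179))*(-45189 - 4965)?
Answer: -209493258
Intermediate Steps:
c(D, v) = 0 (c(D, v) = -(D - D)/2 = -½*0 = 0)
f = 4177 (f = -12243 + 16420 = 4177)
(f + c(-57, -179))*(-45189 - 4965) = (4177 + 0)*(-45189 - 4965) = 4177*(-50154) = -209493258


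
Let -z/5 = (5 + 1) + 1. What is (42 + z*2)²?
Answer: 784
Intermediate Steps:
z = -35 (z = -5*((5 + 1) + 1) = -5*(6 + 1) = -5*7 = -35)
(42 + z*2)² = (42 - 35*2)² = (42 - 70)² = (-28)² = 784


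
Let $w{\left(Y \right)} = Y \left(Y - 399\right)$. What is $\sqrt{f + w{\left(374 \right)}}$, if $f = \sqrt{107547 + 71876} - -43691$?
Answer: $\sqrt{34341 + \sqrt{179423}} \approx 186.45$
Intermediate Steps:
$w{\left(Y \right)} = Y \left(-399 + Y\right)$
$f = 43691 + \sqrt{179423}$ ($f = \sqrt{179423} + 43691 = 43691 + \sqrt{179423} \approx 44115.0$)
$\sqrt{f + w{\left(374 \right)}} = \sqrt{\left(43691 + \sqrt{179423}\right) + 374 \left(-399 + 374\right)} = \sqrt{\left(43691 + \sqrt{179423}\right) + 374 \left(-25\right)} = \sqrt{\left(43691 + \sqrt{179423}\right) - 9350} = \sqrt{34341 + \sqrt{179423}}$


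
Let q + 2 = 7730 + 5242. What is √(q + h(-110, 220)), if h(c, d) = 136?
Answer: √13106 ≈ 114.48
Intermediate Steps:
q = 12970 (q = -2 + (7730 + 5242) = -2 + 12972 = 12970)
√(q + h(-110, 220)) = √(12970 + 136) = √13106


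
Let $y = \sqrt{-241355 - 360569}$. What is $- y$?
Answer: $- 2 i \sqrt{150481} \approx - 775.84 i$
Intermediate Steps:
$y = 2 i \sqrt{150481}$ ($y = \sqrt{-601924} = 2 i \sqrt{150481} \approx 775.84 i$)
$- y = - 2 i \sqrt{150481}$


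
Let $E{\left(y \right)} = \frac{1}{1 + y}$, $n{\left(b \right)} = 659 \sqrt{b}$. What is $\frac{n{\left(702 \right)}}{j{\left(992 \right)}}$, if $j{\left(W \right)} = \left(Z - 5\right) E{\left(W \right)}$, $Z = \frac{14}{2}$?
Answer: $\frac{1963161 \sqrt{78}}{2} \approx 8.6691 \cdot 10^{6}$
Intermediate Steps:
$Z = 7$ ($Z = 14 \cdot \frac{1}{2} = 7$)
$j{\left(W \right)} = \frac{2}{1 + W}$ ($j{\left(W \right)} = \frac{7 - 5}{1 + W} = \frac{2}{1 + W}$)
$\frac{n{\left(702 \right)}}{j{\left(992 \right)}} = \frac{659 \sqrt{702}}{2 \frac{1}{1 + 992}} = \frac{659 \cdot 3 \sqrt{78}}{2 \cdot \frac{1}{993}} = \frac{1977 \sqrt{78}}{2 \cdot \frac{1}{993}} = \frac{1977 \sqrt{78}}{\frac{2}{993}} = 1977 \sqrt{78} \cdot \frac{993}{2} = \frac{1963161 \sqrt{78}}{2}$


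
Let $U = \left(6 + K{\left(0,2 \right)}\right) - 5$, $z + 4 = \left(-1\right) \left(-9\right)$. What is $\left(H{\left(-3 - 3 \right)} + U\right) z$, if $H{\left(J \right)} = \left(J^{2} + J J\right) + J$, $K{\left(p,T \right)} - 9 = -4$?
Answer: $360$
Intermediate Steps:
$z = 5$ ($z = -4 - -9 = -4 + 9 = 5$)
$K{\left(p,T \right)} = 5$ ($K{\left(p,T \right)} = 9 - 4 = 5$)
$H{\left(J \right)} = J + 2 J^{2}$ ($H{\left(J \right)} = \left(J^{2} + J^{2}\right) + J = 2 J^{2} + J = J + 2 J^{2}$)
$U = 6$ ($U = \left(6 + 5\right) - 5 = 11 - 5 = 6$)
$\left(H{\left(-3 - 3 \right)} + U\right) z = \left(\left(-3 - 3\right) \left(1 + 2 \left(-3 - 3\right)\right) + 6\right) 5 = \left(- 6 \left(1 + 2 \left(-6\right)\right) + 6\right) 5 = \left(- 6 \left(1 - 12\right) + 6\right) 5 = \left(\left(-6\right) \left(-11\right) + 6\right) 5 = \left(66 + 6\right) 5 = 72 \cdot 5 = 360$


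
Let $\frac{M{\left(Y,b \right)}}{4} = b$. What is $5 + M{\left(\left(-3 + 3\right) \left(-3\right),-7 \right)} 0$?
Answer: $5$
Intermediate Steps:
$M{\left(Y,b \right)} = 4 b$
$5 + M{\left(\left(-3 + 3\right) \left(-3\right),-7 \right)} 0 = 5 + 4 \left(-7\right) 0 = 5 - 0 = 5 + 0 = 5$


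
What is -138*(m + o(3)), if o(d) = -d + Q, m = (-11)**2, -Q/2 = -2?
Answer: -16836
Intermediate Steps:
Q = 4 (Q = -2*(-2) = 4)
m = 121
o(d) = 4 - d (o(d) = -d + 4 = 4 - d)
-138*(m + o(3)) = -138*(121 + (4 - 1*3)) = -138*(121 + (4 - 3)) = -138*(121 + 1) = -138*122 = -16836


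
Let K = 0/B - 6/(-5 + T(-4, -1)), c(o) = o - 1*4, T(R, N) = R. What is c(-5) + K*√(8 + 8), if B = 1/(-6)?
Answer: -19/3 ≈ -6.3333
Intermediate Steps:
c(o) = -4 + o (c(o) = o - 4 = -4 + o)
B = -⅙ ≈ -0.16667
K = ⅔ (K = 0/(-⅙) - 6/(-5 - 4) = 0*(-6) - 6/(-9) = 0 - 6*(-⅑) = 0 + ⅔ = ⅔ ≈ 0.66667)
c(-5) + K*√(8 + 8) = (-4 - 5) + 2*√(8 + 8)/3 = -9 + 2*√16/3 = -9 + (⅔)*4 = -9 + 8/3 = -19/3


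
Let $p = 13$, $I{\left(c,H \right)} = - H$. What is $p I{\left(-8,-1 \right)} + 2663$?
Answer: $2676$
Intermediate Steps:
$p I{\left(-8,-1 \right)} + 2663 = 13 \left(\left(-1\right) \left(-1\right)\right) + 2663 = 13 \cdot 1 + 2663 = 13 + 2663 = 2676$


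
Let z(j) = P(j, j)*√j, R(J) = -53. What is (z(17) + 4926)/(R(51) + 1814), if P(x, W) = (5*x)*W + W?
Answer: 1642/587 + 1462*√17/1761 ≈ 6.2203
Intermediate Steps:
P(x, W) = W + 5*W*x (P(x, W) = 5*W*x + W = W + 5*W*x)
z(j) = j^(3/2)*(1 + 5*j) (z(j) = (j*(1 + 5*j))*√j = j^(3/2)*(1 + 5*j))
(z(17) + 4926)/(R(51) + 1814) = (17^(3/2)*(1 + 5*17) + 4926)/(-53 + 1814) = ((17*√17)*(1 + 85) + 4926)/1761 = ((17*√17)*86 + 4926)*(1/1761) = (1462*√17 + 4926)*(1/1761) = (4926 + 1462*√17)*(1/1761) = 1642/587 + 1462*√17/1761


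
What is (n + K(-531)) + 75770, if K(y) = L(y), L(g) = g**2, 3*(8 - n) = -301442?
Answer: 1374659/3 ≈ 4.5822e+5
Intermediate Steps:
n = 301466/3 (n = 8 - 1/3*(-301442) = 8 + 301442/3 = 301466/3 ≈ 1.0049e+5)
K(y) = y**2
(n + K(-531)) + 75770 = (301466/3 + (-531)**2) + 75770 = (301466/3 + 281961) + 75770 = 1147349/3 + 75770 = 1374659/3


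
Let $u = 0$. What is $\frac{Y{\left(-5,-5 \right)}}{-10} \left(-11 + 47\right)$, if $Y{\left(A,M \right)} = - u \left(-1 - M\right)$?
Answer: $0$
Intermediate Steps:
$Y{\left(A,M \right)} = 0$ ($Y{\left(A,M \right)} = \left(-1\right) 0 \left(-1 - M\right) = 0 \left(-1 - M\right) = 0$)
$\frac{Y{\left(-5,-5 \right)}}{-10} \left(-11 + 47\right) = \frac{0}{-10} \left(-11 + 47\right) = 0 \left(- \frac{1}{10}\right) 36 = 0 \cdot 36 = 0$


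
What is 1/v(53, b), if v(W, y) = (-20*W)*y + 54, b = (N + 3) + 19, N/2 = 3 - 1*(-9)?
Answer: -1/48706 ≈ -2.0531e-5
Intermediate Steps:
N = 24 (N = 2*(3 - 1*(-9)) = 2*(3 + 9) = 2*12 = 24)
b = 46 (b = (24 + 3) + 19 = 27 + 19 = 46)
v(W, y) = 54 - 20*W*y (v(W, y) = -20*W*y + 54 = 54 - 20*W*y)
1/v(53, b) = 1/(54 - 20*53*46) = 1/(54 - 48760) = 1/(-48706) = -1/48706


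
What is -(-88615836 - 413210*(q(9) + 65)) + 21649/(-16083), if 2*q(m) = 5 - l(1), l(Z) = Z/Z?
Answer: 1870467449549/16083 ≈ 1.1630e+8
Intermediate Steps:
l(Z) = 1
q(m) = 2 (q(m) = (5 - 1*1)/2 = (5 - 1)/2 = (½)*4 = 2)
-(-88615836 - 413210*(q(9) + 65)) + 21649/(-16083) = -(-88615836 - 413210*(2 + 65)) + 21649/(-16083) = -11806/(1/(-35*67 - 7506)) + 21649*(-1/16083) = -11806/(1/(-2345 - 7506)) - 21649/16083 = -11806/(1/(-9851)) - 21649/16083 = -11806/(-1/9851) - 21649/16083 = -11806*(-9851) - 21649/16083 = 116300906 - 21649/16083 = 1870467449549/16083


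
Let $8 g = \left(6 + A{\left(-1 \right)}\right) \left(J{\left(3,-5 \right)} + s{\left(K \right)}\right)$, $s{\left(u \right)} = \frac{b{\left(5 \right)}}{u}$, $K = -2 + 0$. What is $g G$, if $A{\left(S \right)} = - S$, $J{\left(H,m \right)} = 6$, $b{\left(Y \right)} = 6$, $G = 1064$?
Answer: $2793$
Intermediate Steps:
$K = -2$
$s{\left(u \right)} = \frac{6}{u}$
$g = \frac{21}{8}$ ($g = \frac{\left(6 - -1\right) \left(6 + \frac{6}{-2}\right)}{8} = \frac{\left(6 + 1\right) \left(6 + 6 \left(- \frac{1}{2}\right)\right)}{8} = \frac{7 \left(6 - 3\right)}{8} = \frac{7 \cdot 3}{8} = \frac{1}{8} \cdot 21 = \frac{21}{8} \approx 2.625$)
$g G = \frac{21}{8} \cdot 1064 = 2793$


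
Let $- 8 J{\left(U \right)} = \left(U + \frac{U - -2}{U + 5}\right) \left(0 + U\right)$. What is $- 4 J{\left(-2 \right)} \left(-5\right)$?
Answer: $-10$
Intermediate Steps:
$J{\left(U \right)} = - \frac{U \left(U + \frac{2 + U}{5 + U}\right)}{8}$ ($J{\left(U \right)} = - \frac{\left(U + \frac{U - -2}{U + 5}\right) \left(0 + U\right)}{8} = - \frac{\left(U + \frac{U + \left(-2 + 4\right)}{5 + U}\right) U}{8} = - \frac{\left(U + \frac{U + 2}{5 + U}\right) U}{8} = - \frac{\left(U + \frac{2 + U}{5 + U}\right) U}{8} = - \frac{U \left(U + \frac{2 + U}{5 + U}\right)}{8}$)
$- 4 J{\left(-2 \right)} \left(-5\right) = - 4 \left(\left(-1\right) \left(-2\right) \frac{1}{40 + 8 \left(-2\right)} \left(2 + \left(-2\right)^{2} + 6 \left(-2\right)\right)\right) \left(-5\right) = - 4 \left(\left(-1\right) \left(-2\right) \frac{1}{40 - 16} \left(2 + 4 - 12\right)\right) \left(-5\right) = - 4 \left(\left(-1\right) \left(-2\right) \frac{1}{24} \left(-6\right)\right) \left(-5\right) = \left(-4\right) \left(- \frac{1}{2}\right) \left(-5\right) = 2 \left(-5\right) = -10$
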